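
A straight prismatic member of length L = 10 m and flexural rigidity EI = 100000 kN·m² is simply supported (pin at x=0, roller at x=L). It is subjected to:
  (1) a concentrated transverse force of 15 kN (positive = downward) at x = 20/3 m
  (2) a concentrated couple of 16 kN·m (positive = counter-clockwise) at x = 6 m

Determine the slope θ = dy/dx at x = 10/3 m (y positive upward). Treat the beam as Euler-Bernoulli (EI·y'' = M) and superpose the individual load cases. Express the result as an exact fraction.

θ(10/3) = -3461/6750000 rad

Load 1 — point force P=15 kN at a=20/3 m (b=L-a=10/3):
  θ_1 = -Pb(L²-b²-3x²)/(6LEI)  [x≤a] = -15·(10/3)·(10²-(10/3)²-3·(10/3)²)/(6·10·100000) = -1/2160 rad
Load 2 — applied couple M₀=16 kN·m at a=6 m (b=L-a=4):
  θ_2 = (M₀x²/(2L)+C₁)/EI  [x≤a] with C₁=M₀(3b²-L²)/(6L)=-208/15 = (16·(10/3)²/(2·10)+(-208/15))/100000 = -7/140625 rad
Superposition: θ = Σ θ_i = -3461/6750000 rad ≈ -0.000513 rad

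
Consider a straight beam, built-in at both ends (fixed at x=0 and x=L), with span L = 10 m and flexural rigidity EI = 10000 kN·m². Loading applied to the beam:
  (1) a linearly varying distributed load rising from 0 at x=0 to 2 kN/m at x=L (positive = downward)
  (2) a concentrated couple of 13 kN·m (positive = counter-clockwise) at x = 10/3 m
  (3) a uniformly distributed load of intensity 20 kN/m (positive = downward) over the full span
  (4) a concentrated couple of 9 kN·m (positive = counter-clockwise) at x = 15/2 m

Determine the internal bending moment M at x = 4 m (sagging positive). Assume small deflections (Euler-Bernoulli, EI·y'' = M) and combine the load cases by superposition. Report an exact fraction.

Load 1 — triangular load w₀=2 kN/m (0→w₀ over full span):
  M_1 = 3w₀Lx/20 - w₀L²/30 - w₀x³/(6L) = 3·2·10·4/20 - 2·10²/30 - 2·4³/(6·10) = 16/5 kN·m
Load 2 — applied couple M₀=13 kN·m at a=10/3 m (b=L-a=20/3):
  M_2 = R_Ax - M_A - M₀  [x>a] with R_A=26/15, M_A=0 = (26/15)·4 - 0 - 13 = -91/15 kN·m
Load 3 — uniform load w=20 kN/m over full span:
  M_3 = wLx/2 - wL²/12 - wx²/2 = 20·10·4/2 - 20·10²/12 - 20·4²/2 = 220/3 kN·m
Load 4 — applied couple M₀=9 kN·m at a=15/2 m (b=L-a=5/2):
  M_4 = R_Ax - M_A  [x≤a] with R_A=81/80, M_A=45/16 = (81/80)·4 - (45/16) = 99/80 kN·m
Superposition: M = Σ M_i = 17209/240 kN·m ≈ 71.704167 kN·m

M(4) = 17209/240 kN·m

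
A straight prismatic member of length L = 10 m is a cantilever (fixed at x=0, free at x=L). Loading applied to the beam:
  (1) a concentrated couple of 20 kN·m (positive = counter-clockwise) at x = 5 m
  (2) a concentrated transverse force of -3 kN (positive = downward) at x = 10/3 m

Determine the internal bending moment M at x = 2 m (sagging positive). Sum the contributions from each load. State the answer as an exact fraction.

M(2) = 24 kN·m

Load 1 — applied couple M₀=20 kN·m at a=5 m (b=L-a=5):
  M_1 = M₀  [x≤a] = 20 = 20 kN·m
Load 2 — point force P=-3 kN at a=10/3 m (b=L-a=20/3):
  M_2 = -P(a-x)  [x≤a] = -(-3)·((10/3)-2) = 4 kN·m
Superposition: M = Σ M_i = 24 kN·m ≈ 24.000000 kN·m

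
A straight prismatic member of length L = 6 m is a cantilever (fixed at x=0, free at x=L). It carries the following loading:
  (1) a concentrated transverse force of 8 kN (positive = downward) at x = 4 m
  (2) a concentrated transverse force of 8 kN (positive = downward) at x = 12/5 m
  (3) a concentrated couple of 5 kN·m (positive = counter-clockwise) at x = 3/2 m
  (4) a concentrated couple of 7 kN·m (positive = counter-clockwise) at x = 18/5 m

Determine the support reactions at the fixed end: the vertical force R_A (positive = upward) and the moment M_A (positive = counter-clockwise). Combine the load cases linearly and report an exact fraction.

R_A = 16 kN, M_A = 196/5 kN·m

Load 1 — point force P=8 kN at a=4 m (b=L-a=2):
  R_A = P = 8 kN
  M_A = Pa = 8·4 = 32 kN·m
Load 2 — point force P=8 kN at a=12/5 m (b=L-a=18/5):
  R_A = P = 8 kN
  M_A = Pa = 8·(12/5) = 96/5 kN·m
Load 3 — applied couple M₀=5 kN·m at a=3/2 m (b=L-a=9/2):
  R_A = 0 kN
  M_A = -M₀ = -5 kN·m
Load 4 — applied couple M₀=7 kN·m at a=18/5 m (b=L-a=12/5):
  R_A = 0 kN
  M_A = -M₀ = -7 kN·m
Superposition: R_A = 16 kN, M_A = 196/5 kN·m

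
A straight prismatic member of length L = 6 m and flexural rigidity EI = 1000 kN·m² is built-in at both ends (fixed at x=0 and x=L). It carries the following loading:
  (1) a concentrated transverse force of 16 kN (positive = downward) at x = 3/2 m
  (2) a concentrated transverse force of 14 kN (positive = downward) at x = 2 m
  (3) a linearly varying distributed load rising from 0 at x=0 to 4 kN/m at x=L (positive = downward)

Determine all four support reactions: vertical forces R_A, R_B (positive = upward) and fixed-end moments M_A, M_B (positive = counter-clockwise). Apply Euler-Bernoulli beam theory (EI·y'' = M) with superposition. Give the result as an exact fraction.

R_A = 7417/270 kN, M_A = 2767/90 kN·m, R_B = 3923/270 kN, M_B = -1613/90 kN·m

Load 1 — point force P=16 kN at a=3/2 m (b=L-a=9/2):
  R_A = Pb²(3a+b)/L³ = 16·(9/2)²·(3·(3/2)+(9/2))/6³ = 27/2 kN
  M_A = Pab²/L² = 16·(3/2)·(9/2)²/6² = 27/2 kN·m
  R_B = Pa²(a+3b)/L³ = 16·(3/2)²·((3/2)+3·(9/2))/6³ = 5/2 kN
  M_B = -Pa²b/L² = -16·(3/2)²·(9/2)/6² = -9/2 kN·m
Load 2 — point force P=14 kN at a=2 m (b=L-a=4):
  R_A = Pb²(3a+b)/L³ = 14·4²·(3·2+4)/6³ = 280/27 kN
  M_A = Pab²/L² = 14·2·4²/6² = 112/9 kN·m
  R_B = Pa²(a+3b)/L³ = 14·2²·(2+3·4)/6³ = 98/27 kN
  M_B = -Pa²b/L² = -14·2²·4/6² = -56/9 kN·m
Load 3 — triangular load w₀=4 kN/m (0→w₀ over full span):
  R_A = 3w₀L/20 = 3·4·6/20 = 18/5 kN
  M_A = w₀L²/30 = 4·6²/30 = 24/5 kN·m
  R_B = 7w₀L/20 = 7·4·6/20 = 42/5 kN
  M_B = -w₀L²/20 = -4·6²/20 = -36/5 kN·m
Superposition: R_A = 7417/270 kN, M_A = 2767/90 kN·m, R_B = 3923/270 kN, M_B = -1613/90 kN·m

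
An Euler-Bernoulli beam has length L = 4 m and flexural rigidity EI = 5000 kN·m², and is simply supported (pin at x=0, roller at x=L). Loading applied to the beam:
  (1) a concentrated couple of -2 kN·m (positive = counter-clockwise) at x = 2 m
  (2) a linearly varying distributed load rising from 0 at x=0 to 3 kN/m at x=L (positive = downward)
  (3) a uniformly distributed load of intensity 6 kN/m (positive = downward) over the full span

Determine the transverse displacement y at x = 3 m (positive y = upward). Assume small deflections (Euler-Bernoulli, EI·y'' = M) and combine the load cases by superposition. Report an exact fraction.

Load 1 — applied couple M₀=-2 kN·m at a=2 m (b=L-a=2):
  y_1 = (M₀x³/(6L)-M₀(x-a)²/2+C₁x)/EI  [x>a] with C₁=M₀(3b²-L²)/(6L)=1/3 = ((-2)·3³/(6·4)-(-2)·(3-2)²/2+(1/3)·3)/5000 = -1/20000 m
Load 2 — triangular load w₀=3 kN/m (0→w₀ over full span):
  y_2 = -w₀x(7L⁴-10L²x²+3x⁴)/(360LEI) = -3·3·(7·4⁴-10·4²·3²+3·3⁴)/(360·4·5000) = -119/160000 m
Load 3 — uniform load w=6 kN/m over full span:
  y_3 = -wx(L³-2Lx²+x³)/(24EI) = -6·3·(4³-2·4·3²+3³)/(24·5000) = -57/20000 m
Superposition: y = Σ y_i = -583/160000 m ≈ -0.003644 m

y(3) = -583/160000 m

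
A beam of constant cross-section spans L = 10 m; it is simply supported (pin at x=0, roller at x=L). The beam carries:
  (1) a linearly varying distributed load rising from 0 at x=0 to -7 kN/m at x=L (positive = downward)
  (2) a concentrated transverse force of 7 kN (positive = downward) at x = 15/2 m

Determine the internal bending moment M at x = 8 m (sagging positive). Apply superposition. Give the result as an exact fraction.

Load 1 — triangular load w₀=-7 kN/m (0→w₀ over full span):
  M_1 = w₀Lx/6 - w₀x³/(6L) = (-7)·10·8/6 - (-7)·8³/(6·10) = -168/5 kN·m
Load 2 — point force P=7 kN at a=15/2 m (b=L-a=5/2):
  M_2 = Pa(L-x)/L  [x>a] = 7·(15/2)·(10-8)/10 = 21/2 kN·m
Superposition: M = Σ M_i = -231/10 kN·m ≈ -23.100000 kN·m

M(8) = -231/10 kN·m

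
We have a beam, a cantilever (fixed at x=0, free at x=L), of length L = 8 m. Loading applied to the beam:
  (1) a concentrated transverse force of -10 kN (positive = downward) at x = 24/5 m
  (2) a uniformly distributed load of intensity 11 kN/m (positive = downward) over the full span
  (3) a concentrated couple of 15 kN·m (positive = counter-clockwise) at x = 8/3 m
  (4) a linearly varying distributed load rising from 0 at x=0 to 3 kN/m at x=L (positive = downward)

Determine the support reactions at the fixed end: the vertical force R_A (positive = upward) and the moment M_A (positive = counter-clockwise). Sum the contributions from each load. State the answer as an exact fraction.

R_A = 90 kN, M_A = 353 kN·m

Load 1 — point force P=-10 kN at a=24/5 m (b=L-a=16/5):
  R_A = P = (-10) = -10 kN
  M_A = Pa = (-10)·(24/5) = -48 kN·m
Load 2 — uniform load w=11 kN/m over full span:
  R_A = wL = 11·8 = 88 kN
  M_A = wL²/2 = 11·8²/2 = 352 kN·m
Load 3 — applied couple M₀=15 kN·m at a=8/3 m (b=L-a=16/3):
  R_A = 0 kN
  M_A = -M₀ = -15 kN·m
Load 4 — triangular load w₀=3 kN/m (0→w₀ over full span):
  R_A = w₀L/2 = 3·8/2 = 12 kN
  M_A = w₀L²/3 = 3·8²/3 = 64 kN·m
Superposition: R_A = 90 kN, M_A = 353 kN·m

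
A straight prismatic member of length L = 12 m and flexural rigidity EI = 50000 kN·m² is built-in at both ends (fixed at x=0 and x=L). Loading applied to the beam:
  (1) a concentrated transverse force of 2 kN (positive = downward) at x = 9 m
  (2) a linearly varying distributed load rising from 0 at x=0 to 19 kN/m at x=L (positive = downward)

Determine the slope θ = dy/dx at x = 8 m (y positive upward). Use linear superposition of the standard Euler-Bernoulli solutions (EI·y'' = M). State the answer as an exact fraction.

Load 1 — point force P=2 kN at a=9 m (b=L-a=3):
  θ_1 = -Pb²x(2aL-(3a+b)x)/(2L³EI)  [x≤a] = -2·3²·8·(2·9·12-(3·9+3)·8)/(2·12³·50000) = 1/50000 rad
Load 2 — triangular load w₀=19 kN/m (0→w₀ over full span):
  θ_2 = -w₀(2x(L-x)(L-2x)(x+2L)+x²(L-x)²)/(120LEI) = -19·(2·8·(12-8)·(12-2·8)·(8+2·12)+8²·(12-8)²)/(120·12·50000) = 266/140625 rad
Superposition: θ = Σ θ_i = 4301/2250000 rad ≈ 0.001912 rad

θ(8) = 4301/2250000 rad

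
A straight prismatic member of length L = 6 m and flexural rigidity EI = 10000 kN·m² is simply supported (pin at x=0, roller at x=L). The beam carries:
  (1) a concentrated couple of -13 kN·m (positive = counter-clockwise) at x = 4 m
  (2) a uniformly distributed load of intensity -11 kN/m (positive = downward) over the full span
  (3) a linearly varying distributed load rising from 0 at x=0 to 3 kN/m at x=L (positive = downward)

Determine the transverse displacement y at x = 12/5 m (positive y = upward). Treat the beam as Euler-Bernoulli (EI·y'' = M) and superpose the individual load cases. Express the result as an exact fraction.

Load 1 — applied couple M₀=-13 kN·m at a=4 m (b=L-a=2):
  y_1 = (M₀x³/(6L)+C₁x)/EI  [x≤a] with C₁=M₀(3b²-L²)/(6L)=26/3 = ((-13)·(12/5)³/(6·6)+(26/3)·(12/5))/10000 = 247/156250 m
Load 2 — uniform load w=-11 kN/m over full span:
  y_2 = -wx(L³-2Lx²+x³)/(24EI) = -(-11)·(12/5)·(6³-2·6·(12/5)²+(12/5)³)/(24·10000) = 27621/1562500 m
Load 3 — triangular load w₀=3 kN/m (0→w₀ over full span):
  y_3 = -w₀x(7L⁴-10L²x²+3x⁴)/(360LEI) = -3·(12/5)·(7·6⁴-10·6²·(12/5)²+3·(12/5)⁴)/(360·6·10000) = -92421/39062500 m
Superposition: y = Σ y_i = 329927/19531250 m ≈ 0.016892 m

y(12/5) = 329927/19531250 m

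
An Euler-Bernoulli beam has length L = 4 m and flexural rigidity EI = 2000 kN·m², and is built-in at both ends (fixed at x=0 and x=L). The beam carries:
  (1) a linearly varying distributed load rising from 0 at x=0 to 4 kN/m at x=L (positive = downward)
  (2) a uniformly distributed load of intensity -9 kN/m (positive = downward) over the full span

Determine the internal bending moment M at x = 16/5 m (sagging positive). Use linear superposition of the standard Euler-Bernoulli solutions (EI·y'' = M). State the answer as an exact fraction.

Load 1 — triangular load w₀=4 kN/m (0→w₀ over full span):
  M_1 = 3w₀Lx/20 - w₀L²/30 - w₀x³/(6L) = 3·4·4·(16/5)/20 - 4·4²/30 - 4·(16/5)³/(6·4) = 32/375 kN·m
Load 2 — uniform load w=-9 kN/m over full span:
  M_2 = wLx/2 - wL²/12 - wx²/2 = (-9)·4·(16/5)/2 - (-9)·4²/12 - (-9)·(16/5)²/2 = 12/25 kN·m
Superposition: M = Σ M_i = 212/375 kN·m ≈ 0.565333 kN·m

M(16/5) = 212/375 kN·m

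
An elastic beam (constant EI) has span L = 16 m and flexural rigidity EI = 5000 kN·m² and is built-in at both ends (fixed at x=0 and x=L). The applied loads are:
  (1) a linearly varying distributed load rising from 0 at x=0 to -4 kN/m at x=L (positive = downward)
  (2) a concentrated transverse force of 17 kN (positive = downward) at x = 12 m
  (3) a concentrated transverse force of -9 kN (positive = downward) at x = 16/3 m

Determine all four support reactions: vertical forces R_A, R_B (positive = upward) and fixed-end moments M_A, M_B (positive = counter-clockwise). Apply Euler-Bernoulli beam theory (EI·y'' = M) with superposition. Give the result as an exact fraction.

R_A = -6533/480 kN, M_A = -2563/60 kN·m, R_B = -4987/480 kN, M_B = 1417/60 kN·m

Load 1 — triangular load w₀=-4 kN/m (0→w₀ over full span):
  R_A = 3w₀L/20 = 3·(-4)·16/20 = -48/5 kN
  M_A = w₀L²/30 = (-4)·16²/30 = -512/15 kN·m
  R_B = 7w₀L/20 = 7·(-4)·16/20 = -112/5 kN
  M_B = -w₀L²/20 = -(-4)·16²/20 = 256/5 kN·m
Load 2 — point force P=17 kN at a=12 m (b=L-a=4):
  R_A = Pb²(3a+b)/L³ = 17·4²·(3·12+4)/16³ = 85/32 kN
  M_A = Pab²/L² = 17·12·4²/16² = 51/4 kN·m
  R_B = Pa²(a+3b)/L³ = 17·12²·(12+3·4)/16³ = 459/32 kN
  M_B = -Pa²b/L² = -17·12²·4/16² = -153/4 kN·m
Load 3 — point force P=-9 kN at a=16/3 m (b=L-a=32/3):
  R_A = Pb²(3a+b)/L³ = (-9)·(32/3)²·(3·(16/3)+(32/3))/16³ = -20/3 kN
  M_A = Pab²/L² = (-9)·(16/3)·(32/3)²/16² = -64/3 kN·m
  R_B = Pa²(a+3b)/L³ = (-9)·(16/3)²·((16/3)+3·(32/3))/16³ = -7/3 kN
  M_B = -Pa²b/L² = -(-9)·(16/3)²·(32/3)/16² = 32/3 kN·m
Superposition: R_A = -6533/480 kN, M_A = -2563/60 kN·m, R_B = -4987/480 kN, M_B = 1417/60 kN·m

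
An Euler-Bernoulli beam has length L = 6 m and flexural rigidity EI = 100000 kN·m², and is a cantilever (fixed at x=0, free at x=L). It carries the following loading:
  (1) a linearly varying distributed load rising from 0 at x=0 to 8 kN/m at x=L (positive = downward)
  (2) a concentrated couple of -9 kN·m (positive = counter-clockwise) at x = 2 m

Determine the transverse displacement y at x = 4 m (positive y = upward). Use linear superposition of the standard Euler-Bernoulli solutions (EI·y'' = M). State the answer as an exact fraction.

y(4) = -12991/2250000 m

Load 1 — triangular load w₀=8 kN/m (0→w₀ over full span):
  y_1 = (w₀Lx³/12-w₀L²x²/6-w₀x⁵/(120L))/EI = (8·6·4³/12-8·6²·4²/6-8·4⁵/(120·6))/100000 = -736/140625 m
Load 2 — applied couple M₀=-9 kN·m at a=2 m (b=L-a=4):
  y_2 = M₀a(2x-a)/(2EI)  [x>a] = (-9)·2·(2·4-2)/(2·100000) = -27/50000 m
Superposition: y = Σ y_i = -12991/2250000 m ≈ -0.005774 m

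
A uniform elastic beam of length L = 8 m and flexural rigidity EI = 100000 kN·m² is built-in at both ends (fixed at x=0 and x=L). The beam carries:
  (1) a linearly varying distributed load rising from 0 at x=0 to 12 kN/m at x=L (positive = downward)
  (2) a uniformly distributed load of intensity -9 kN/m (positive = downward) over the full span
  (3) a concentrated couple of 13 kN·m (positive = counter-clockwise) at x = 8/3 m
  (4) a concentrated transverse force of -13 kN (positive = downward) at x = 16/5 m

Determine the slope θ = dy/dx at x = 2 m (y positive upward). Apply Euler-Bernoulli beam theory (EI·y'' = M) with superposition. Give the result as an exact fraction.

θ(2) = 352/1171875 rad

Load 1 — triangular load w₀=12 kN/m (0→w₀ over full span):
  θ_1 = -w₀(2x(L-x)(L-2x)(x+2L)+x²(L-x)²)/(120LEI) = -12·(2·2·(8-2)·(8-2·2)·(2+2·8)+2²·(8-2)²)/(120·8·100000) = -117/500000 rad
Load 2 — uniform load w=-9 kN/m over full span:
  θ_2 = -wx(L-x)(L-2x)/(12EI) = -(-9)·2·(8-2)·(8-2·2)/(12·100000) = 9/25000 rad
Load 3 — applied couple M₀=13 kN·m at a=8/3 m (b=L-a=16/3):
  θ_3 = (R_Ax²/2 - M_Ax)/EI  [x≤a] with R_A=13/6, M_A=0 = ((13/6)·2²/2 - 0·2)/100000 = 13/300000 rad
Load 4 — point force P=-13 kN at a=16/5 m (b=L-a=24/5):
  θ_4 = -Pb²x(2aL-(3a+b)x)/(2L³EI)  [x≤a] = -(-13)·(24/5)²·2·(2·(16/5)·8-(3·(16/5)+(24/5))·2)/(2·8³·100000) = 819/6250000 rad
Superposition: θ = Σ θ_i = 352/1171875 rad ≈ 0.000300 rad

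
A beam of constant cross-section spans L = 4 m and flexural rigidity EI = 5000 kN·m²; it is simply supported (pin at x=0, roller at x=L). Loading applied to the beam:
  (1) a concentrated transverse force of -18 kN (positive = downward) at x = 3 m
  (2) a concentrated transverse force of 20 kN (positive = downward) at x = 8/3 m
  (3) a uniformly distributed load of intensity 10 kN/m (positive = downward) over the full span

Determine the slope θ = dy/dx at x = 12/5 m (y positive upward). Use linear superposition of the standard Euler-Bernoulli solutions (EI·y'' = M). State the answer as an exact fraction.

θ(12/5) = 15521/8100000 rad

Load 1 — point force P=-18 kN at a=3 m (b=L-a=1):
  θ_1 = -Pb(L²-b²-3x²)/(6LEI)  [x≤a] = -(-18)·1·(4²-1²-3·(12/5)²)/(6·4·5000) = -171/500000 rad
Load 2 — point force P=20 kN at a=8/3 m (b=L-a=4/3):
  θ_2 = -Pb(L²-b²-3x²)/(6LEI)  [x≤a] = -20·(4/3)·(4²-(4/3)²-3·(12/5)²)/(6·4·5000) = 172/253125 rad
Load 3 — uniform load w=10 kN/m over full span:
  θ_3 = -w(L³-6Lx²+4x³)/(24EI) = -10·(4³-6·4·(12/5)²+4·(12/5)³)/(24·5000) = 74/46875 rad
Superposition: θ = Σ θ_i = 15521/8100000 rad ≈ 0.001916 rad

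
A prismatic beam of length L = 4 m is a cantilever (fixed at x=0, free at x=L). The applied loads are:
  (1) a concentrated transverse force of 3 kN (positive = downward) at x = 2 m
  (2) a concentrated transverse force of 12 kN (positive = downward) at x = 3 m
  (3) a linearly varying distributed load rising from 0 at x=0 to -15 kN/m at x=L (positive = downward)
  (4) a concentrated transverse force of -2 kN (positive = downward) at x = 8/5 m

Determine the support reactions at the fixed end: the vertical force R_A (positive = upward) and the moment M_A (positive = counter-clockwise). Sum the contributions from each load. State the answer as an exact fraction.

Load 1 — point force P=3 kN at a=2 m (b=L-a=2):
  R_A = P = 3 kN
  M_A = Pa = 3·2 = 6 kN·m
Load 2 — point force P=12 kN at a=3 m (b=L-a=1):
  R_A = P = 12 kN
  M_A = Pa = 12·3 = 36 kN·m
Load 3 — triangular load w₀=-15 kN/m (0→w₀ over full span):
  R_A = w₀L/2 = (-15)·4/2 = -30 kN
  M_A = w₀L²/3 = (-15)·4²/3 = -80 kN·m
Load 4 — point force P=-2 kN at a=8/5 m (b=L-a=12/5):
  R_A = P = (-2) = -2 kN
  M_A = Pa = (-2)·(8/5) = -16/5 kN·m
Superposition: R_A = -17 kN, M_A = -206/5 kN·m

R_A = -17 kN, M_A = -206/5 kN·m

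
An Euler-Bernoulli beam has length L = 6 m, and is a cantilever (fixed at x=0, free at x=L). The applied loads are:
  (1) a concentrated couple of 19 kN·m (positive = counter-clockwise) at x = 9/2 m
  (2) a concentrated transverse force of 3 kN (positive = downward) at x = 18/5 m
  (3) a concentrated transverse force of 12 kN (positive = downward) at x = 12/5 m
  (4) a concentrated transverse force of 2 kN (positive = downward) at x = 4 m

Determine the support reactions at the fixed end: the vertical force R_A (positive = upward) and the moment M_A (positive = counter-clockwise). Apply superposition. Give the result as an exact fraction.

Load 1 — applied couple M₀=19 kN·m at a=9/2 m (b=L-a=3/2):
  R_A = 0 kN
  M_A = -M₀ = -19 kN·m
Load 2 — point force P=3 kN at a=18/5 m (b=L-a=12/5):
  R_A = P = 3 kN
  M_A = Pa = 3·(18/5) = 54/5 kN·m
Load 3 — point force P=12 kN at a=12/5 m (b=L-a=18/5):
  R_A = P = 12 kN
  M_A = Pa = 12·(12/5) = 144/5 kN·m
Load 4 — point force P=2 kN at a=4 m (b=L-a=2):
  R_A = P = 2 kN
  M_A = Pa = 2·4 = 8 kN·m
Superposition: R_A = 17 kN, M_A = 143/5 kN·m

R_A = 17 kN, M_A = 143/5 kN·m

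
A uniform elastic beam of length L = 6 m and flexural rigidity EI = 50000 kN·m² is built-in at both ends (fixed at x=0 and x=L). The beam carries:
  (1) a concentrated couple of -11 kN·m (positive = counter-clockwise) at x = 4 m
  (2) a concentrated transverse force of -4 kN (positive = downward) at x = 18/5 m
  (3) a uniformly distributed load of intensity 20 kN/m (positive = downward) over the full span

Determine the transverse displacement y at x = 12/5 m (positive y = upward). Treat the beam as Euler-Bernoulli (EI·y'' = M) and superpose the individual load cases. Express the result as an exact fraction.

Load 1 — applied couple M₀=-11 kN·m at a=4 m (b=L-a=2):
  y_1 = (R_Ax³/6 - M_Ax²/2)/EI  [x≤a] with R_A=-22/9, M_A=-11/3 = ((-22/9)·(12/5)³/6 - (-11/3)·(12/5)²/2)/50000 = 77/781250 m
Load 2 — point force P=-4 kN at a=18/5 m (b=L-a=12/5):
  y_2 = -Pb²x²(3aL-(3a+b)x)/(6L³EI)  [x≤a] = -(-4)·(12/5)²·(12/5)²·(3·(18/5)·6-(3·(18/5)+(12/5))·(12/5))/(6·6³·50000) = 3312/48828125 m
Load 3 — uniform load w=20 kN/m over full span:
  y_3 = -wx²(L-x)²/(24EI) = -20·(12/5)²·(6-(12/5))²/(24·50000) = -486/390625 m
Superposition: y = Σ y_i = -105251/97656250 m ≈ -0.001078 m

y(12/5) = -105251/97656250 m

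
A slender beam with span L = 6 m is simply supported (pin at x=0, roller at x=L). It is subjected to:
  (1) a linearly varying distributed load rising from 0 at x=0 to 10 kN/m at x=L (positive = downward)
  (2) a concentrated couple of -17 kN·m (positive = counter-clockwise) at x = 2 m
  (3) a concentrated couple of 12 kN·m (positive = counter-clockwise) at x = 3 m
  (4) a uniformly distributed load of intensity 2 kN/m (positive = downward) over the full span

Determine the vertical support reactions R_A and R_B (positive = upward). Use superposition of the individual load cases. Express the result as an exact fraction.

Load 1 — triangular load w₀=10 kN/m (0→w₀ over full span):
  R_A = w₀L/6 = 10·6/6 = 10 kN
  R_B = w₀L/3 = 10·6/3 = 20 kN
Load 2 — applied couple M₀=-17 kN·m at a=2 m (b=L-a=4):
  R_A = M₀/L = (-17)/6 = -17/6 kN
  R_B = -M₀/L = -(-17)/6 = 17/6 kN
Load 3 — applied couple M₀=12 kN·m at a=3 m (b=L-a=3):
  R_A = M₀/L = 12/6 = 2 kN
  R_B = -M₀/L = -12/6 = -2 kN
Load 4 — uniform load w=2 kN/m over full span:
  R_A = wL/2 = 2·6/2 = 6 kN
  R_B = wL/2 = 2·6/2 = 6 kN
Superposition: R_A = 91/6 kN, R_B = 161/6 kN

R_A = 91/6 kN, R_B = 161/6 kN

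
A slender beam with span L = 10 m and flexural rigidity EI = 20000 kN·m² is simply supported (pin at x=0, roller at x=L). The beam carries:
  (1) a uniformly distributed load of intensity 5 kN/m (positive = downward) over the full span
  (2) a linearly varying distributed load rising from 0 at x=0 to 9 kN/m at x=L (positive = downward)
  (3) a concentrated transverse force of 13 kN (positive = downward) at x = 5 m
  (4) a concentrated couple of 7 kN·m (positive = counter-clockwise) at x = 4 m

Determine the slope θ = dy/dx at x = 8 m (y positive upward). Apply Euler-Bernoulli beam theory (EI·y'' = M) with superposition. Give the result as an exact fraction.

Load 1 — uniform load w=5 kN/m over full span:
  θ_1 = -w(L³-6Lx²+4x³)/(24EI) = -5·(10³-6·10·8²+4·8³)/(24·20000) = 33/4000 rad
Load 2 — triangular load w₀=9 kN/m (0→w₀ over full span):
  θ_2 = -w₀(7L⁴-30L²x²+15x⁴)/(360LEI) = -9·(7·10⁴-30·10²·8²+15·8⁴)/(360·10·20000) = 757/100000 rad
Load 3 — point force P=13 kN at a=5 m (b=L-a=5):
  θ_3 = -Pa(2L²-6Lx+3x²+a²)/(6LEI)  [x>a] = -13·5·(2·10²-6·10·8+3·8²+5²)/(6·10·20000) = 273/80000 rad
Load 4 — applied couple M₀=7 kN·m at a=4 m (b=L-a=6):
  θ_4 = (M₀x²/(2L)-M₀(x-a)+C₁)/EI  [x>a] with C₁=M₀(3b²-L²)/(6L)=14/15 = (7·8²/(2·10)-7·(8-4)+(14/15))/20000 = -7/30000 rad
Superposition: θ = Σ θ_i = 22799/1200000 rad ≈ 0.018999 rad

θ(8) = 22799/1200000 rad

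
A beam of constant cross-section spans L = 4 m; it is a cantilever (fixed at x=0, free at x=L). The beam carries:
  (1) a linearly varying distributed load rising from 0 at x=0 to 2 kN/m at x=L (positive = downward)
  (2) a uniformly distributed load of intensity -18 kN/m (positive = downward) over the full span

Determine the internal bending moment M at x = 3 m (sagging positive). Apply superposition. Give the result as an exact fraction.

M(3) = 97/12 kN·m

Load 1 — triangular load w₀=2 kN/m (0→w₀ over full span):
  M_1 = w₀Lx/2 - w₀L²/3 - w₀x³/(6L) = 2·4·3/2 - 2·4²/3 - 2·3³/(6·4) = -11/12 kN·m
Load 2 — uniform load w=-18 kN/m over full span:
  M_2 = -w(L-x)²/2 = -(-18)·(4-3)²/2 = 9 kN·m
Superposition: M = Σ M_i = 97/12 kN·m ≈ 8.083333 kN·m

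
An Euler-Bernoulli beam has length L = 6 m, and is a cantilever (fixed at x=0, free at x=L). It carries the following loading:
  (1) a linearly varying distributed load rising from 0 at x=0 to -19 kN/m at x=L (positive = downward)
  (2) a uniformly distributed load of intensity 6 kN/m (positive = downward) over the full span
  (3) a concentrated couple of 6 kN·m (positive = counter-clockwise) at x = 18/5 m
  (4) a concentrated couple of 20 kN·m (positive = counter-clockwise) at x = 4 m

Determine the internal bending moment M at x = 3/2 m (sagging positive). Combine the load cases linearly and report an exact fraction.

Load 1 — triangular load w₀=-19 kN/m (0→w₀ over full span):
  M_1 = w₀Lx/2 - w₀L²/3 - w₀x³/(6L) = (-19)·6·(3/2)/2 - (-19)·6²/3 - (-19)·(3/2)³/(6·6) = 4617/32 kN·m
Load 2 — uniform load w=6 kN/m over full span:
  M_2 = -w(L-x)²/2 = -6·(6-(3/2))²/2 = -243/4 kN·m
Load 3 — applied couple M₀=6 kN·m at a=18/5 m (b=L-a=12/5):
  M_3 = M₀  [x≤a] = 6 = 6 kN·m
Load 4 — applied couple M₀=20 kN·m at a=4 m (b=L-a=2):
  M_4 = M₀  [x≤a] = 20 = 20 kN·m
Superposition: M = Σ M_i = 3505/32 kN·m ≈ 109.531250 kN·m

M(3/2) = 3505/32 kN·m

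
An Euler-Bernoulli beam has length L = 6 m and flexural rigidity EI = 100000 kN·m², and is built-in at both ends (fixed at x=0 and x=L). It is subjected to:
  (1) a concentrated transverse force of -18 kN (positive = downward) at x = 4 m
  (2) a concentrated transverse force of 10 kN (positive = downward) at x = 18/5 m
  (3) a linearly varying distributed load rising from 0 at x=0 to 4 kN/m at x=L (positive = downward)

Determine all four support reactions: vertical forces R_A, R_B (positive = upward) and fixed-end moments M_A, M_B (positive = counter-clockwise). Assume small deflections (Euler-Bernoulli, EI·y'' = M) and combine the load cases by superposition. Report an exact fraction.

R_A = 184/75 kN, M_A = 64/25 kN·m, R_B = 116/75 kN, M_B = 4/25 kN·m

Load 1 — point force P=-18 kN at a=4 m (b=L-a=2):
  R_A = Pb²(3a+b)/L³ = (-18)·2²·(3·4+2)/6³ = -14/3 kN
  M_A = Pab²/L² = (-18)·4·2²/6² = -8 kN·m
  R_B = Pa²(a+3b)/L³ = (-18)·4²·(4+3·2)/6³ = -40/3 kN
  M_B = -Pa²b/L² = -(-18)·4²·2/6² = 16 kN·m
Load 2 — point force P=10 kN at a=18/5 m (b=L-a=12/5):
  R_A = Pb²(3a+b)/L³ = 10·(12/5)²·(3·(18/5)+(12/5))/6³ = 88/25 kN
  M_A = Pab²/L² = 10·(18/5)·(12/5)²/6² = 144/25 kN·m
  R_B = Pa²(a+3b)/L³ = 10·(18/5)²·((18/5)+3·(12/5))/6³ = 162/25 kN
  M_B = -Pa²b/L² = -10·(18/5)²·(12/5)/6² = -216/25 kN·m
Load 3 — triangular load w₀=4 kN/m (0→w₀ over full span):
  R_A = 3w₀L/20 = 3·4·6/20 = 18/5 kN
  M_A = w₀L²/30 = 4·6²/30 = 24/5 kN·m
  R_B = 7w₀L/20 = 7·4·6/20 = 42/5 kN
  M_B = -w₀L²/20 = -4·6²/20 = -36/5 kN·m
Superposition: R_A = 184/75 kN, M_A = 64/25 kN·m, R_B = 116/75 kN, M_B = 4/25 kN·m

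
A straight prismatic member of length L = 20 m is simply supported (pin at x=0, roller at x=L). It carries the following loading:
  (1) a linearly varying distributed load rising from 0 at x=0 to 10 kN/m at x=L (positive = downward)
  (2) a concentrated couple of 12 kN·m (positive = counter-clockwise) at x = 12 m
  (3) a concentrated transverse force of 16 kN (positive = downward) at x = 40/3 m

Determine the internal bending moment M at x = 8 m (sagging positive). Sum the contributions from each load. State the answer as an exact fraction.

M(8) = 4072/15 kN·m

Load 1 — triangular load w₀=10 kN/m (0→w₀ over full span):
  M_1 = w₀Lx/6 - w₀x³/(6L) = 10·20·8/6 - 10·8³/(6·20) = 224 kN·m
Load 2 — applied couple M₀=12 kN·m at a=12 m (b=L-a=8):
  M_2 = M₀x/L  [x≤a] = 12·8/20 = 24/5 kN·m
Load 3 — point force P=16 kN at a=40/3 m (b=L-a=20/3):
  M_3 = Pbx/L  [x≤a] = 16·(20/3)·8/20 = 128/3 kN·m
Superposition: M = Σ M_i = 4072/15 kN·m ≈ 271.466667 kN·m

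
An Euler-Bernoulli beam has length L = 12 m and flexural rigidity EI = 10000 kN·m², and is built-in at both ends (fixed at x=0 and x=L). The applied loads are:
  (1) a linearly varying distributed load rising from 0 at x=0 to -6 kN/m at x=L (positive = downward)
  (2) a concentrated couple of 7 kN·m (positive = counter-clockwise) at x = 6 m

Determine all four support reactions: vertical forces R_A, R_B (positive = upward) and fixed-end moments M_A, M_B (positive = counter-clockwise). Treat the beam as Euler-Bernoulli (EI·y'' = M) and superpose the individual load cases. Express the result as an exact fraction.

R_A = -397/40 kN, M_A = -541/20 kN·m, R_B = -1043/40 kN, M_B = 899/20 kN·m

Load 1 — triangular load w₀=-6 kN/m (0→w₀ over full span):
  R_A = 3w₀L/20 = 3·(-6)·12/20 = -54/5 kN
  M_A = w₀L²/30 = (-6)·12²/30 = -144/5 kN·m
  R_B = 7w₀L/20 = 7·(-6)·12/20 = -126/5 kN
  M_B = -w₀L²/20 = -(-6)·12²/20 = 216/5 kN·m
Load 2 — applied couple M₀=7 kN·m at a=6 m (b=L-a=6):
  R_A = 6M₀ab/L³ = 6·7·6·6/12³ = 7/8 kN
  M_A = M₀b(2a-b)/L² = 7·6·(2·6-6)/12² = 7/4 kN·m
  R_B = -6M₀ab/L³ = -6·7·6·6/12³ = -7/8 kN
  M_B = M₀a(2b-a)/L² = 7·6·(2·6-6)/12² = 7/4 kN·m
Superposition: R_A = -397/40 kN, M_A = -541/20 kN·m, R_B = -1043/40 kN, M_B = 899/20 kN·m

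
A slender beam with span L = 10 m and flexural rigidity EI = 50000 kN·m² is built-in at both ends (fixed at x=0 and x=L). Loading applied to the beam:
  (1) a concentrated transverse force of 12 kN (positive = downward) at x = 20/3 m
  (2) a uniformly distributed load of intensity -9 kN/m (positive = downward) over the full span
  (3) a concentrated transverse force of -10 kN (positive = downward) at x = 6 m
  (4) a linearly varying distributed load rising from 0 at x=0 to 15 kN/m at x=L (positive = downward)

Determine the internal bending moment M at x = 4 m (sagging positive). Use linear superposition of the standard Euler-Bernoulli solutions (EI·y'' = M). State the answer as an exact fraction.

Load 1 — point force P=12 kN at a=20/3 m (b=L-a=10/3):
  M_1 = Pb²(3a+b)x/L³ - Pab²/L²  [x≤a] = 12·(10/3)²·(3·(20/3)+(10/3))·4/10³ - 12·(20/3)·(10/3)²/10² = 32/9 kN·m
Load 2 — uniform load w=-9 kN/m over full span:
  M_2 = wLx/2 - wL²/12 - wx²/2 = (-9)·10·4/2 - (-9)·10²/12 - (-9)·4²/2 = -33 kN·m
Load 3 — point force P=-10 kN at a=6 m (b=L-a=4):
  M_3 = Pb²(3a+b)x/L³ - Pab²/L²  [x≤a] = (-10)·4²·(3·6+4)·4/10³ - (-10)·6·4²/10² = -112/25 kN·m
Load 4 — triangular load w₀=15 kN/m (0→w₀ over full span):
  M_4 = 3w₀Lx/20 - w₀L²/30 - w₀x³/(6L) = 3·15·10·4/20 - 15·10²/30 - 15·4³/(6·10) = 24 kN·m
Superposition: M = Σ M_i = -2233/225 kN·m ≈ -9.924444 kN·m

M(4) = -2233/225 kN·m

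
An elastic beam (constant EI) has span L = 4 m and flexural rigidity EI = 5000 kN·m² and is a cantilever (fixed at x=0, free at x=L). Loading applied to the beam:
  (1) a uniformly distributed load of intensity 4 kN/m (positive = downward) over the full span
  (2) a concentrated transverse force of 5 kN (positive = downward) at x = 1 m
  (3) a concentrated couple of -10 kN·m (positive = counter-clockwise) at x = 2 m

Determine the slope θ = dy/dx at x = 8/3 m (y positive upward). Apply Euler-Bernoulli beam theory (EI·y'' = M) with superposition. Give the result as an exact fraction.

Load 1 — uniform load w=4 kN/m over full span:
  θ_1 = -wx(x²-3Lx+3L²)/(6EI) = -4·(8/3)·((8/3)²-3·4·(8/3)+3·4²)/(6·5000) = -416/50625 rad
Load 2 — point force P=5 kN at a=1 m (b=L-a=3):
  θ_2 = -Pa²/(2EI)  [x>a] = -5·1²/(2·5000) = -1/2000 rad
Load 3 — applied couple M₀=-10 kN·m at a=2 m (b=L-a=2):
  θ_3 = M₀a/EI  [x>a] = (-10)·2/5000 = -1/250 rad
Superposition: θ = Σ θ_i = -10301/810000 rad ≈ -0.012717 rad

θ(8/3) = -10301/810000 rad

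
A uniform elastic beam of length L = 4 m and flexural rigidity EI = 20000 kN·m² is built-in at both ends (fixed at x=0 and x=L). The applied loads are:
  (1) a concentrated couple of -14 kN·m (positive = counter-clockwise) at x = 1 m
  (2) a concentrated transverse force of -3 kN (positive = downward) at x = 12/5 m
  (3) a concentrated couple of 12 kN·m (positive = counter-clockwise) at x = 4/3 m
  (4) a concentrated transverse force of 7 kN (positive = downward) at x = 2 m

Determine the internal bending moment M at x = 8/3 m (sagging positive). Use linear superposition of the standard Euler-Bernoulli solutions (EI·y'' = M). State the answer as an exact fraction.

Load 1 — applied couple M₀=-14 kN·m at a=1 m (b=L-a=3):
  M_1 = R_Ax - M_A - M₀  [x>a] with R_A=-63/16, M_A=21/8 = (-63/16)·(8/3) - (21/8) - (-14) = 7/8 kN·m
Load 2 — point force P=-3 kN at a=12/5 m (b=L-a=8/5):
  M_2 = Pa²(a+3b)(L-x)/L³ - Pa²b/L²  [x>a] = (-3)·(12/5)²·((12/5)+3·(8/5))·(4-(8/3))/4³ - (-3)·(12/5)²·(8/5)/4² = -108/125 kN·m
Load 3 — applied couple M₀=12 kN·m at a=4/3 m (b=L-a=8/3):
  M_3 = R_Ax - M_A - M₀  [x>a] with R_A=4, M_A=0 = 4·(8/3) - 0 - 12 = -4/3 kN·m
Load 4 — point force P=7 kN at a=2 m (b=L-a=2):
  M_4 = Pa²(a+3b)(L-x)/L³ - Pa²b/L²  [x>a] = 7·2²·(2+3·2)·(4-(8/3))/4³ - 7·2²·2/4² = 7/6 kN·m
Superposition: M = Σ M_i = -467/3000 kN·m ≈ -0.155667 kN·m

M(8/3) = -467/3000 kN·m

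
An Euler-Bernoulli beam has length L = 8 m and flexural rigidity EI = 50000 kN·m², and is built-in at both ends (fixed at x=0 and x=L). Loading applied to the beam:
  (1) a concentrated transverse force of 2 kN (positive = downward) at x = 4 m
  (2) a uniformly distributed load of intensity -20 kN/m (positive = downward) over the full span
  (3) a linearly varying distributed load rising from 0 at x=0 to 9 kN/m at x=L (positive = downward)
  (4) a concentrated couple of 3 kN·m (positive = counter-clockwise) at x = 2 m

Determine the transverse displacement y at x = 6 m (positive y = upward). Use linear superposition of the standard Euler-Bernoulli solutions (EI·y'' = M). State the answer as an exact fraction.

y(6) = 21347/12000000 m

Load 1 — point force P=2 kN at a=4 m (b=L-a=4):
  y_1 = -Pa²(L-x)²(3bL-(3b+a)(L-x))/(6L³EI)  [x>a] = -2·4²·(8-6)²·(3·4·8-(3·4+4)·(8-6))/(6·8³·50000) = -1/18750 m
Load 2 — uniform load w=-20 kN/m over full span:
  y_2 = -wx²(L-x)²/(24EI) = -(-20)·6²·(8-6)²/(24·50000) = 3/1250 m
Load 3 — triangular load w₀=9 kN/m (0→w₀ over full span):
  y_3 = -w₀x²(L-x)²(x+2L)/(120LEI) = -9·6²·(8-6)²·(6+2·8)/(120·8·50000) = -297/500000 m
Load 4 — applied couple M₀=3 kN·m at a=2 m (b=L-a=6):
  y_4 = (R_Ax³/6 - M_Ax²/2 - M₀(x-a)²/2)/EI  [x>a] with R_A=27/64, M_A=-9/16 = ((27/64)·6³/6 - (-9/16)·6²/2 - 3·(6-2)²/2)/50000 = 21/800000 m
Superposition: y = Σ y_i = 21347/12000000 m ≈ 0.001779 m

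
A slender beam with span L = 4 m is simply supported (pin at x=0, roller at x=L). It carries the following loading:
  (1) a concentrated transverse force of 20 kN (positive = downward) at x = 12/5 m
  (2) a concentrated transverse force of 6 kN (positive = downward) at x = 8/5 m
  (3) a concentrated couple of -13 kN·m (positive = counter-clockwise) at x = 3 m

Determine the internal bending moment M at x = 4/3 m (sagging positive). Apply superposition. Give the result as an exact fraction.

M(4/3) = 167/15 kN·m

Load 1 — point force P=20 kN at a=12/5 m (b=L-a=8/5):
  M_1 = Pbx/L  [x≤a] = 20·(8/5)·(4/3)/4 = 32/3 kN·m
Load 2 — point force P=6 kN at a=8/5 m (b=L-a=12/5):
  M_2 = Pbx/L  [x≤a] = 6·(12/5)·(4/3)/4 = 24/5 kN·m
Load 3 — applied couple M₀=-13 kN·m at a=3 m (b=L-a=1):
  M_3 = M₀x/L  [x≤a] = (-13)·(4/3)/4 = -13/3 kN·m
Superposition: M = Σ M_i = 167/15 kN·m ≈ 11.133333 kN·m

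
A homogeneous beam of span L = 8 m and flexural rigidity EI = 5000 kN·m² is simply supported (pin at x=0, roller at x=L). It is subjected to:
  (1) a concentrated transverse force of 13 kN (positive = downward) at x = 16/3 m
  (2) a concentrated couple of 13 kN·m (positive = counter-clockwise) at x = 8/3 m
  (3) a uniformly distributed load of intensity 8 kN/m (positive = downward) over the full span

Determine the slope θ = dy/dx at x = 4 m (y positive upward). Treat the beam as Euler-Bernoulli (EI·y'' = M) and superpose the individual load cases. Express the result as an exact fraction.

θ(4) = -403/405000 rad

Load 1 — point force P=13 kN at a=16/3 m (b=L-a=8/3):
  θ_1 = -Pb(L²-b²-3x²)/(6LEI)  [x≤a] = -13·(8/3)·(8²-(8/3)²-3·4²)/(6·8·5000) = -13/10125 rad
Load 2 — applied couple M₀=13 kN·m at a=8/3 m (b=L-a=16/3):
  θ_2 = (M₀x²/(2L)-M₀(x-a)+C₁)/EI  [x>a] with C₁=M₀(3b²-L²)/(6L)=52/9 = (13·4²/(2·8)-13·(4-(8/3))+(52/9))/5000 = 13/45000 rad
Load 3 — uniform load w=8 kN/m over full span:
  θ_3 = -w(L³-6Lx²+4x³)/(24EI) = -8·(8³-6·8·4²+4·4³)/(24·5000) = 0 rad
Superposition: θ = Σ θ_i = -403/405000 rad ≈ -0.000995 rad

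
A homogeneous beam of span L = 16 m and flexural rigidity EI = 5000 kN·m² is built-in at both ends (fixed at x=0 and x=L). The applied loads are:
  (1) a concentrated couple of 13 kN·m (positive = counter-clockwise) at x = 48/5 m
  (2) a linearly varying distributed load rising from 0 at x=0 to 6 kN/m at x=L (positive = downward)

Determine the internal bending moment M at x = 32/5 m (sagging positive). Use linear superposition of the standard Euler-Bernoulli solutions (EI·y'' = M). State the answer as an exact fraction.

Load 1 — applied couple M₀=13 kN·m at a=48/5 m (b=L-a=32/5):
  M_1 = R_Ax - M_A  [x≤a] with R_A=117/100, M_A=104/25 = (117/100)·(32/5) - (104/25) = 416/125 kN·m
Load 2 — triangular load w₀=6 kN/m (0→w₀ over full span):
  M_2 = 3w₀Lx/20 - w₀L²/30 - w₀x³/(6L) = 3·6·16·(32/5)/20 - 6·16²/30 - 6·(32/5)³/(6·16) = 3072/125 kN·m
Superposition: M = Σ M_i = 3488/125 kN·m ≈ 27.904000 kN·m

M(32/5) = 3488/125 kN·m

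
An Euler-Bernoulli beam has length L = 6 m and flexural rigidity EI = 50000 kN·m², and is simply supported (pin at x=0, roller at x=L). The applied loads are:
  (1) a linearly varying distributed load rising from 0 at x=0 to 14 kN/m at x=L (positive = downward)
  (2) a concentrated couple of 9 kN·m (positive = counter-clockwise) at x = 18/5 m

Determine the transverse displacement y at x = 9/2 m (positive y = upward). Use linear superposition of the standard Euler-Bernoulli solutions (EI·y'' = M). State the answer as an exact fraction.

y(9/2) = -574587/320000000 m

Load 1 — triangular load w₀=14 kN/m (0→w₀ over full span):
  y_1 = -w₀x(7L⁴-10L²x²+3x⁴)/(360LEI) = -14·(9/2)·(7·6⁴-10·6²·(9/2)²+3·(9/2)⁴)/(360·6·50000) = -22491/12800000 m
Load 2 — applied couple M₀=9 kN·m at a=18/5 m (b=L-a=12/5):
  y_2 = (M₀x³/(6L)-M₀(x-a)²/2+C₁x)/EI  [x>a] with C₁=M₀(3b²-L²)/(6L)=-117/25 = (9·(9/2)³/(6·6)-9·((9/2)-(18/5))²/2+(-117/25)·(9/2))/50000 = -1539/40000000 m
Superposition: y = Σ y_i = -574587/320000000 m ≈ -0.001796 m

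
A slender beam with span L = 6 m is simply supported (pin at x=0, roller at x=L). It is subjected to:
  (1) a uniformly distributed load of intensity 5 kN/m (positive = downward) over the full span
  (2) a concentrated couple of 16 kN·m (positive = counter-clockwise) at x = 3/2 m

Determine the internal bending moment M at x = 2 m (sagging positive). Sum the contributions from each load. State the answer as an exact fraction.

Load 1 — uniform load w=5 kN/m over full span:
  M_1 = wx(L-x)/2 = 5·2·(6-2)/2 = 20 kN·m
Load 2 — applied couple M₀=16 kN·m at a=3/2 m (b=L-a=9/2):
  M_2 = M₀x/L - M₀  [x>a] = 16·2/6 - 16 = -32/3 kN·m
Superposition: M = Σ M_i = 28/3 kN·m ≈ 9.333333 kN·m

M(2) = 28/3 kN·m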